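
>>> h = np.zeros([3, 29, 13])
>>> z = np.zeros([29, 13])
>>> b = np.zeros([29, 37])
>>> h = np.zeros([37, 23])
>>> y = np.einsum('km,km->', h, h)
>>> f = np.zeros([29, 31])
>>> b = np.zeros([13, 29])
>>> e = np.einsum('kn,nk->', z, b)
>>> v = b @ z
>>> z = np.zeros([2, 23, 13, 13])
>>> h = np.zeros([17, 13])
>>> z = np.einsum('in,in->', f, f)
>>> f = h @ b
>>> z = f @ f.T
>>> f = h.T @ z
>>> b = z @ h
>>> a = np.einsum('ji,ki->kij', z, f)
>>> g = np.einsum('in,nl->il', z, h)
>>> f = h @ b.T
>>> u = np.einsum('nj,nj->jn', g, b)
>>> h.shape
(17, 13)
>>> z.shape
(17, 17)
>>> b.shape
(17, 13)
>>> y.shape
()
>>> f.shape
(17, 17)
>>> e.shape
()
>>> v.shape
(13, 13)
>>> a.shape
(13, 17, 17)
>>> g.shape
(17, 13)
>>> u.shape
(13, 17)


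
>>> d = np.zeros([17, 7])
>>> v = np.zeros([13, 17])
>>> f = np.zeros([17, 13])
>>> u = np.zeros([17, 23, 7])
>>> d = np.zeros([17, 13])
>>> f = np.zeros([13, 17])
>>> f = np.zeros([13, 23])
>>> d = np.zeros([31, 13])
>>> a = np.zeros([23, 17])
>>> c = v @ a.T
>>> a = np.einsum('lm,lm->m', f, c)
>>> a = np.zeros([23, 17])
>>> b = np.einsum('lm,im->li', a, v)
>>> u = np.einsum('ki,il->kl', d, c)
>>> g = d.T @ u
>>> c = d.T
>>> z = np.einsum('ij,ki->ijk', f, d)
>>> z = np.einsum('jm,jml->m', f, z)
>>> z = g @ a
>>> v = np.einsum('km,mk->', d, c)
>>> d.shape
(31, 13)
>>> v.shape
()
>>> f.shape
(13, 23)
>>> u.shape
(31, 23)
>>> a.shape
(23, 17)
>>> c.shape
(13, 31)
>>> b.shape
(23, 13)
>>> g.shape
(13, 23)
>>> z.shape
(13, 17)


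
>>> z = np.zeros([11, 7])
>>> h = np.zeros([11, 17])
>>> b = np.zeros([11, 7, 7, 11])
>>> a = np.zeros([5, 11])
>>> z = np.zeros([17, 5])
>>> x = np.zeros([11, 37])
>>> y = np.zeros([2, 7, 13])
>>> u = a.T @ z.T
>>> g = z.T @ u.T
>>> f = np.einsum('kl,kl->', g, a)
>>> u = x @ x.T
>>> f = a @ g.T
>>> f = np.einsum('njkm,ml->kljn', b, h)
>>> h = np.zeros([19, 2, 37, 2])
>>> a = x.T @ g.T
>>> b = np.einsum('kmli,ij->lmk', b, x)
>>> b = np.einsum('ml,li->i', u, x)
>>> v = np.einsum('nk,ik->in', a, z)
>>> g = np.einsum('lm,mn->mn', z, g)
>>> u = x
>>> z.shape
(17, 5)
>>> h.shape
(19, 2, 37, 2)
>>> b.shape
(37,)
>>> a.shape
(37, 5)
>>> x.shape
(11, 37)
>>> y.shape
(2, 7, 13)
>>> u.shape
(11, 37)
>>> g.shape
(5, 11)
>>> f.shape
(7, 17, 7, 11)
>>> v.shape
(17, 37)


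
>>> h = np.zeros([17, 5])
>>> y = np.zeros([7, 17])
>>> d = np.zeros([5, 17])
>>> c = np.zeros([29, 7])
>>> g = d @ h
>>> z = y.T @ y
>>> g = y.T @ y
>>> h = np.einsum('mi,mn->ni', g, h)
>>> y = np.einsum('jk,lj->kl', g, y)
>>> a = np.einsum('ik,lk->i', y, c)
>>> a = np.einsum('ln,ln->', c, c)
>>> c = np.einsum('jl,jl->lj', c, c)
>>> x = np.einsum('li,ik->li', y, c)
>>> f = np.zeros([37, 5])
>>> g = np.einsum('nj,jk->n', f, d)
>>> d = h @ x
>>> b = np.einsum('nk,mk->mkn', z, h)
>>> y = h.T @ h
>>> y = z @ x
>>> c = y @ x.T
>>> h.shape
(5, 17)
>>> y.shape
(17, 7)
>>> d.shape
(5, 7)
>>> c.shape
(17, 17)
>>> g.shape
(37,)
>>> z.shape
(17, 17)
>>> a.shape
()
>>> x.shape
(17, 7)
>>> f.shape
(37, 5)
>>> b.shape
(5, 17, 17)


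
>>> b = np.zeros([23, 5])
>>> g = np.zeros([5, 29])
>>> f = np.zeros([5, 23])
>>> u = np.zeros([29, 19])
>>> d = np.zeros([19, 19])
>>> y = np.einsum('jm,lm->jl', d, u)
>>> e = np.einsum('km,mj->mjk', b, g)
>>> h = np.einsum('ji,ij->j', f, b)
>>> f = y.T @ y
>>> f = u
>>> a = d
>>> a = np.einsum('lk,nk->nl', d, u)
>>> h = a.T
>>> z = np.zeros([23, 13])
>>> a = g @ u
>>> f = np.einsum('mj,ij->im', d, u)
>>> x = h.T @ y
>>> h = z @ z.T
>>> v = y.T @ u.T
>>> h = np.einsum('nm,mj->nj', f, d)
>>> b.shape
(23, 5)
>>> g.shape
(5, 29)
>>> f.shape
(29, 19)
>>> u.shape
(29, 19)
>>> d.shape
(19, 19)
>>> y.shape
(19, 29)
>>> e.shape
(5, 29, 23)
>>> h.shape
(29, 19)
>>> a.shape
(5, 19)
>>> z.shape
(23, 13)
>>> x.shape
(29, 29)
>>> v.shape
(29, 29)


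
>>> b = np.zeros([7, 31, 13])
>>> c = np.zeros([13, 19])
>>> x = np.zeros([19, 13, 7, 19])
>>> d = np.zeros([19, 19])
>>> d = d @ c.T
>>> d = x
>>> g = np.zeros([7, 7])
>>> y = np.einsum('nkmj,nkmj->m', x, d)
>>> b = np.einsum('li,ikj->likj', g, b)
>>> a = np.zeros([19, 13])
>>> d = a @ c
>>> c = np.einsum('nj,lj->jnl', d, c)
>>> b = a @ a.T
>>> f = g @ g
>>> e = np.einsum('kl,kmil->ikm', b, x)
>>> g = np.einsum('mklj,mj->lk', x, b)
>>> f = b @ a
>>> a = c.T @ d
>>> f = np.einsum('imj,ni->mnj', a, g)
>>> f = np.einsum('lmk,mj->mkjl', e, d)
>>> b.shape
(19, 19)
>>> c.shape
(19, 19, 13)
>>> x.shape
(19, 13, 7, 19)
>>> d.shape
(19, 19)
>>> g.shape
(7, 13)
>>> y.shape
(7,)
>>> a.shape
(13, 19, 19)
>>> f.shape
(19, 13, 19, 7)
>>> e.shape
(7, 19, 13)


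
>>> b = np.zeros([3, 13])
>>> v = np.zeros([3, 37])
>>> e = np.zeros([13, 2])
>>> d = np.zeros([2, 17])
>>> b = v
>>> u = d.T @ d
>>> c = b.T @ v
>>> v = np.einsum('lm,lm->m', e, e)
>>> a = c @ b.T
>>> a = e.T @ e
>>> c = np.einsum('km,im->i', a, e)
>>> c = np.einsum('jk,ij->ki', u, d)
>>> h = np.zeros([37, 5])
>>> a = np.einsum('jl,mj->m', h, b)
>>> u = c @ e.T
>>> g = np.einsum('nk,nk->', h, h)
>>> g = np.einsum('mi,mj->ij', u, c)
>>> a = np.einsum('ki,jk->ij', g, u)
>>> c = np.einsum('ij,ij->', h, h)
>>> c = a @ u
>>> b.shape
(3, 37)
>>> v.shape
(2,)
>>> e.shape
(13, 2)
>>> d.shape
(2, 17)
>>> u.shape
(17, 13)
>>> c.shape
(2, 13)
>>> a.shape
(2, 17)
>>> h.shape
(37, 5)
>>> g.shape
(13, 2)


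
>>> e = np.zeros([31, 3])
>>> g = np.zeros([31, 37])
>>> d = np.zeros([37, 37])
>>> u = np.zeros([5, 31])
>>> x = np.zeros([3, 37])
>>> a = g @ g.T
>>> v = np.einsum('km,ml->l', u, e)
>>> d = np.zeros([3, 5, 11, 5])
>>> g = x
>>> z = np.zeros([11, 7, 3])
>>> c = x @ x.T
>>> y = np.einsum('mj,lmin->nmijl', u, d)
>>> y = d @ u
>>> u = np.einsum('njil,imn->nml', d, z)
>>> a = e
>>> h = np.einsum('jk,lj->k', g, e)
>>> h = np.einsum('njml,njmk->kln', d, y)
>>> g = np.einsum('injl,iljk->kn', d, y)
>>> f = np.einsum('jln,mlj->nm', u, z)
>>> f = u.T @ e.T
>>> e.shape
(31, 3)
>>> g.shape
(31, 5)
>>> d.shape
(3, 5, 11, 5)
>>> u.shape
(3, 7, 5)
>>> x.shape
(3, 37)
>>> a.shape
(31, 3)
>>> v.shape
(3,)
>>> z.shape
(11, 7, 3)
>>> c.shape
(3, 3)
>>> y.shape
(3, 5, 11, 31)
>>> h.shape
(31, 5, 3)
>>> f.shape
(5, 7, 31)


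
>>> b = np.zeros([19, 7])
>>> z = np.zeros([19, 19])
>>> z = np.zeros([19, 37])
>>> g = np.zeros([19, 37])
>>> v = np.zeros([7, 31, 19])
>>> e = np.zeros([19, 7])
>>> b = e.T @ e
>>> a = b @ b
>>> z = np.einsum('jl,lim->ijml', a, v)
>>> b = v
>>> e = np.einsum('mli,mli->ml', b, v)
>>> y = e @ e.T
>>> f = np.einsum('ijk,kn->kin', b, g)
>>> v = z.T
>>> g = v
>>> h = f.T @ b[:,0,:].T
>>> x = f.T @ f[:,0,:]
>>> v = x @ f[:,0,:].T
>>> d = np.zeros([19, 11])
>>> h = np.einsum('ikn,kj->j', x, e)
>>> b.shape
(7, 31, 19)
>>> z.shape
(31, 7, 19, 7)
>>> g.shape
(7, 19, 7, 31)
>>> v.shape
(37, 7, 19)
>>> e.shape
(7, 31)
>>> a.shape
(7, 7)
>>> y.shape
(7, 7)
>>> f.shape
(19, 7, 37)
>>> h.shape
(31,)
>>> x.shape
(37, 7, 37)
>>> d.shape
(19, 11)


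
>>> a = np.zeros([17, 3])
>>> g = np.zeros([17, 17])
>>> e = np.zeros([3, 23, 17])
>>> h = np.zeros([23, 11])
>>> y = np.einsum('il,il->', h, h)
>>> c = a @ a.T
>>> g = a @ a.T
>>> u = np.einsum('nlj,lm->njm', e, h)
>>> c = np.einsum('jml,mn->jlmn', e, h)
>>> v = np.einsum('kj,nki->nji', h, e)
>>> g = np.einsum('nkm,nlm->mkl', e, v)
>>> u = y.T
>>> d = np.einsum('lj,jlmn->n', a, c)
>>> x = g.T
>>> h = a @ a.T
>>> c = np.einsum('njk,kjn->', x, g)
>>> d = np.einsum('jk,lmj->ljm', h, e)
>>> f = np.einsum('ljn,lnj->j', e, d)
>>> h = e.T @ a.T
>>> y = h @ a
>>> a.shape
(17, 3)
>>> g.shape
(17, 23, 11)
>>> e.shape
(3, 23, 17)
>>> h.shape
(17, 23, 17)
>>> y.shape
(17, 23, 3)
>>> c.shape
()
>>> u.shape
()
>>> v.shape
(3, 11, 17)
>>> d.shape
(3, 17, 23)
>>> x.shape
(11, 23, 17)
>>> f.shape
(23,)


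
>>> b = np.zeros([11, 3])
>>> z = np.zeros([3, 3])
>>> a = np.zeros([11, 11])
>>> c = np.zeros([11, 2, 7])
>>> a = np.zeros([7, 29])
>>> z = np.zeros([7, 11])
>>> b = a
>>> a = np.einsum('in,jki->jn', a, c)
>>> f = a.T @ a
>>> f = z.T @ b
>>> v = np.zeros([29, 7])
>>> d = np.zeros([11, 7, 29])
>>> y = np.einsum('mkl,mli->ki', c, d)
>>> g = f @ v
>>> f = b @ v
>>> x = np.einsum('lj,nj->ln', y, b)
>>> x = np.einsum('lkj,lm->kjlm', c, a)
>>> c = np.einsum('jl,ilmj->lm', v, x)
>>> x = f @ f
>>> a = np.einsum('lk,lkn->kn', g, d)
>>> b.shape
(7, 29)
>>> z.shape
(7, 11)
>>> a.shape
(7, 29)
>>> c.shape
(7, 11)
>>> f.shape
(7, 7)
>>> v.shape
(29, 7)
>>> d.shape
(11, 7, 29)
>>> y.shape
(2, 29)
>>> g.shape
(11, 7)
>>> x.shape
(7, 7)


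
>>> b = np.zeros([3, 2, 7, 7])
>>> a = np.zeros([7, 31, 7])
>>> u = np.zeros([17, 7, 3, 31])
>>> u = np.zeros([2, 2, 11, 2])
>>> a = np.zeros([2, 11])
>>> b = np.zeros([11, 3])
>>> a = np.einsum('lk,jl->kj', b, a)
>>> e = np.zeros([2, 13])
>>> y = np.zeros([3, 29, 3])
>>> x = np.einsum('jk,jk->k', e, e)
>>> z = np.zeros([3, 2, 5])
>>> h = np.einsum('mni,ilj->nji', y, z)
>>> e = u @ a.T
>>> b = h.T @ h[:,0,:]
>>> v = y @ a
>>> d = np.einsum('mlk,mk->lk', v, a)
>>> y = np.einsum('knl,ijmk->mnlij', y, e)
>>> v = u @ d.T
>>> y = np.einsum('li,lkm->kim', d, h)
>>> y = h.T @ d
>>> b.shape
(3, 5, 3)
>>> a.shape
(3, 2)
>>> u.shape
(2, 2, 11, 2)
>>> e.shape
(2, 2, 11, 3)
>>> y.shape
(3, 5, 2)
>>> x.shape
(13,)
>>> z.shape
(3, 2, 5)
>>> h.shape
(29, 5, 3)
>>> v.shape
(2, 2, 11, 29)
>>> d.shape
(29, 2)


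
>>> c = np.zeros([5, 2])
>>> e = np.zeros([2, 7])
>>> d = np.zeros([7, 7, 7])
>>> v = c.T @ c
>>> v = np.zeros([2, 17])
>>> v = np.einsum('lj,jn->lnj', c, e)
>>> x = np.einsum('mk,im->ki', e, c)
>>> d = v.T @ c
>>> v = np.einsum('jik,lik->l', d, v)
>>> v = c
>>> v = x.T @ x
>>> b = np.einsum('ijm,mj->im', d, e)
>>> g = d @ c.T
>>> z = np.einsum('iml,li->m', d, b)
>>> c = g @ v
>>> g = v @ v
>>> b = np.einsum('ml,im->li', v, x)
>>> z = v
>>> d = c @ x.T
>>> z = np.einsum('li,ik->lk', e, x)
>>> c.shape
(2, 7, 5)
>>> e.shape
(2, 7)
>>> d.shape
(2, 7, 7)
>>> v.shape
(5, 5)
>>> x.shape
(7, 5)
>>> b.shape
(5, 7)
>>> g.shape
(5, 5)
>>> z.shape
(2, 5)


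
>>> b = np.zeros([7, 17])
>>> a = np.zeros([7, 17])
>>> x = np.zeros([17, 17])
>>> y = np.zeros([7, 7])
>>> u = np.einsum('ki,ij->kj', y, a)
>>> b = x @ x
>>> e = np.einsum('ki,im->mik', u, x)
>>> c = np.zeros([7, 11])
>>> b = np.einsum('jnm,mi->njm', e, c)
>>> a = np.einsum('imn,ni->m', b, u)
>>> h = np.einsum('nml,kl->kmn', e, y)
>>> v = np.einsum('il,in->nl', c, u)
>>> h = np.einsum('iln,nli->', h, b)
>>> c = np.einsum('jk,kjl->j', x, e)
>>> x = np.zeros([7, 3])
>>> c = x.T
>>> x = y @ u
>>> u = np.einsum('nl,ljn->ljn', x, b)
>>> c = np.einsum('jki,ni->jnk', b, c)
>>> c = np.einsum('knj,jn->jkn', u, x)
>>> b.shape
(17, 17, 7)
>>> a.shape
(17,)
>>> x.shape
(7, 17)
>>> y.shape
(7, 7)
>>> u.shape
(17, 17, 7)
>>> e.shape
(17, 17, 7)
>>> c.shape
(7, 17, 17)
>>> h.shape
()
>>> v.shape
(17, 11)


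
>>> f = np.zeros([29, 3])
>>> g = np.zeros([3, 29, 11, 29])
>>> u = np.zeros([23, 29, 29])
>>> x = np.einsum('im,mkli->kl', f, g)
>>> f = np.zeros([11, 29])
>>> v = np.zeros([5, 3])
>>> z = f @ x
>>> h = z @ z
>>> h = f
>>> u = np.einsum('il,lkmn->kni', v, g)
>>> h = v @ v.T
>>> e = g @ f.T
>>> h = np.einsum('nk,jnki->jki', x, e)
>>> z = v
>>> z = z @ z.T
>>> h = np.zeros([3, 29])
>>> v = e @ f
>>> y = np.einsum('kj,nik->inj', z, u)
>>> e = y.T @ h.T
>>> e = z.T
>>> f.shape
(11, 29)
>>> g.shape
(3, 29, 11, 29)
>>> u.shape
(29, 29, 5)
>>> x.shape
(29, 11)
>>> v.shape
(3, 29, 11, 29)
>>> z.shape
(5, 5)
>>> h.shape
(3, 29)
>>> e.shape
(5, 5)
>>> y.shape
(29, 29, 5)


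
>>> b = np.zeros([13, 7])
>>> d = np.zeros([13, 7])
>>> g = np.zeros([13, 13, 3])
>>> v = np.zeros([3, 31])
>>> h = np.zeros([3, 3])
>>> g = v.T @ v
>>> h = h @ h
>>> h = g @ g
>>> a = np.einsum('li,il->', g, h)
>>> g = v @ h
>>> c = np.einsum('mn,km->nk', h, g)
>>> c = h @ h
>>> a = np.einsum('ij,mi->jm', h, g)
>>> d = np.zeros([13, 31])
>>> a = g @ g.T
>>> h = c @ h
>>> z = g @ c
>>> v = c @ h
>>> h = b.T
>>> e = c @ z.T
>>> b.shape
(13, 7)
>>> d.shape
(13, 31)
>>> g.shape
(3, 31)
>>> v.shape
(31, 31)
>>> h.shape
(7, 13)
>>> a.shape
(3, 3)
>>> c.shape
(31, 31)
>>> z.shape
(3, 31)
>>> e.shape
(31, 3)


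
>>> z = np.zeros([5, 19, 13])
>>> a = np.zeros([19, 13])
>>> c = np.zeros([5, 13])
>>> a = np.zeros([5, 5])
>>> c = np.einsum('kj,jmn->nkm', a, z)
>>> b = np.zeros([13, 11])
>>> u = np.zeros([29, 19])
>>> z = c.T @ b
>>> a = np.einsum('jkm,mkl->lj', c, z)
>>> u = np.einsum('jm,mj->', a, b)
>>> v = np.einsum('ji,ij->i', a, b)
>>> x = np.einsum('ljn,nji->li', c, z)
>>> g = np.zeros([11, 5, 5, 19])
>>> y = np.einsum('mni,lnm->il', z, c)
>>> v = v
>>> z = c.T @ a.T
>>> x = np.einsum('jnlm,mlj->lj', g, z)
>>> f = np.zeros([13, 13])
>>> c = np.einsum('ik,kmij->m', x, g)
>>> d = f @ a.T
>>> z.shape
(19, 5, 11)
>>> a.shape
(11, 13)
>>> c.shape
(5,)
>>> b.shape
(13, 11)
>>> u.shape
()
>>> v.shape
(13,)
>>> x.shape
(5, 11)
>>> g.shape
(11, 5, 5, 19)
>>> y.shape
(11, 13)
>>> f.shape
(13, 13)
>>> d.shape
(13, 11)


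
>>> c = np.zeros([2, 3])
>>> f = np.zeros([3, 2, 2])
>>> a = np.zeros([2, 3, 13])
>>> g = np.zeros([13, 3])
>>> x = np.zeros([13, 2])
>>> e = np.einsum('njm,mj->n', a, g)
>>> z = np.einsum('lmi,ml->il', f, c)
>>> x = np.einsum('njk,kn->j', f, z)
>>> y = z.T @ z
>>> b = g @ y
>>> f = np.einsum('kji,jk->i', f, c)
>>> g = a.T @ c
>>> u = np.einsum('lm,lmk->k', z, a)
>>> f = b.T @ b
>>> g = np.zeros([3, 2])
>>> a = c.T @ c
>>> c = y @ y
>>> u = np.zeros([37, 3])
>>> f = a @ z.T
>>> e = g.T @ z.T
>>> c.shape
(3, 3)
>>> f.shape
(3, 2)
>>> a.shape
(3, 3)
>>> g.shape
(3, 2)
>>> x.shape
(2,)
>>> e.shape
(2, 2)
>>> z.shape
(2, 3)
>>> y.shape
(3, 3)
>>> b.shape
(13, 3)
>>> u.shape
(37, 3)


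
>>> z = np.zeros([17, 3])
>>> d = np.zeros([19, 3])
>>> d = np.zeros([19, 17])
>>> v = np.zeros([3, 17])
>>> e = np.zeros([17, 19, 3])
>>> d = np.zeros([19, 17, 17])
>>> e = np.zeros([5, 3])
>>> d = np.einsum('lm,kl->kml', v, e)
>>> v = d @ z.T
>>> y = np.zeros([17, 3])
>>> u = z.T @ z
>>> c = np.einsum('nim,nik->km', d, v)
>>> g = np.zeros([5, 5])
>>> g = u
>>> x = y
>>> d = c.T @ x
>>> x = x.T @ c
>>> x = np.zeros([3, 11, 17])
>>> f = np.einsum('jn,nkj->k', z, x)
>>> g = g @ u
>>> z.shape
(17, 3)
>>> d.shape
(3, 3)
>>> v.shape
(5, 17, 17)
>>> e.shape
(5, 3)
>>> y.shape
(17, 3)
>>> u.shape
(3, 3)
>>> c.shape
(17, 3)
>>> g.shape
(3, 3)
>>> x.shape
(3, 11, 17)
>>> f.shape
(11,)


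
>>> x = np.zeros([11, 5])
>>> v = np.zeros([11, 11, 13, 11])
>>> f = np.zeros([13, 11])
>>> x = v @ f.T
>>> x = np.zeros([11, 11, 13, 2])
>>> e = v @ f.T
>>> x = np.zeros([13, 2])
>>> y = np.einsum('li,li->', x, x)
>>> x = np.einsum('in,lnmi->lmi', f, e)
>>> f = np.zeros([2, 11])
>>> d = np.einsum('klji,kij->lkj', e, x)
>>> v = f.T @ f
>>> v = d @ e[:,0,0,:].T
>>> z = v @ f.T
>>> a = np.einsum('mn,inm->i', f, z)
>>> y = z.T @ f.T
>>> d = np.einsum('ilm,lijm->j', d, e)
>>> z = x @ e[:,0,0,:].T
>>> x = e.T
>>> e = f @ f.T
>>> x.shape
(13, 13, 11, 11)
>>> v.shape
(11, 11, 11)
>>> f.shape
(2, 11)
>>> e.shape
(2, 2)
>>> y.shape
(2, 11, 2)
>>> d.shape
(13,)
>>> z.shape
(11, 13, 11)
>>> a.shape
(11,)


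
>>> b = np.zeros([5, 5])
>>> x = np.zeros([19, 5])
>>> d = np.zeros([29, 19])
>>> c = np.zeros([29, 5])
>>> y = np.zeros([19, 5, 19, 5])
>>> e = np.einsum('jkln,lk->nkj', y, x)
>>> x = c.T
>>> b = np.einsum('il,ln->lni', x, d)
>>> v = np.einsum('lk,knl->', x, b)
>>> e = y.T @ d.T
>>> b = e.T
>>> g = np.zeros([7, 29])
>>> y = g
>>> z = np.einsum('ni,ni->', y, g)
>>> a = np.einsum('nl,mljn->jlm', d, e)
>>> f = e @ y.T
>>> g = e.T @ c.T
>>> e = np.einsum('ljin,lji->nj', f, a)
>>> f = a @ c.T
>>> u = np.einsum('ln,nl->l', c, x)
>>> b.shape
(29, 5, 19, 5)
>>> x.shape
(5, 29)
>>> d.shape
(29, 19)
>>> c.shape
(29, 5)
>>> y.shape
(7, 29)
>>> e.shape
(7, 19)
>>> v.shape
()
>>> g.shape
(29, 5, 19, 29)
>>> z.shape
()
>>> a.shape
(5, 19, 5)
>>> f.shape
(5, 19, 29)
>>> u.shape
(29,)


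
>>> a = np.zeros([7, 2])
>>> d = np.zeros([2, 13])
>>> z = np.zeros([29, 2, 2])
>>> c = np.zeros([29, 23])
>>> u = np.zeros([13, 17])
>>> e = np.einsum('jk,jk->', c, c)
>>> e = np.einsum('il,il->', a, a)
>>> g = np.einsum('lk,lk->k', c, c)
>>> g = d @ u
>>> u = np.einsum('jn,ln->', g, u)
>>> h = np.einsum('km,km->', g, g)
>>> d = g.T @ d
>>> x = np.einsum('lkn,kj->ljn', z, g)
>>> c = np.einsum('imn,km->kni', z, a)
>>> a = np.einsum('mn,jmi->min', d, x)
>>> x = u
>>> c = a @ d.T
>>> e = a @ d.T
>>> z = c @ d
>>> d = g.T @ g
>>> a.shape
(17, 2, 13)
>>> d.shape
(17, 17)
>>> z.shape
(17, 2, 13)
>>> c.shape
(17, 2, 17)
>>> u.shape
()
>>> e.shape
(17, 2, 17)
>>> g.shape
(2, 17)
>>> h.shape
()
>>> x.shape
()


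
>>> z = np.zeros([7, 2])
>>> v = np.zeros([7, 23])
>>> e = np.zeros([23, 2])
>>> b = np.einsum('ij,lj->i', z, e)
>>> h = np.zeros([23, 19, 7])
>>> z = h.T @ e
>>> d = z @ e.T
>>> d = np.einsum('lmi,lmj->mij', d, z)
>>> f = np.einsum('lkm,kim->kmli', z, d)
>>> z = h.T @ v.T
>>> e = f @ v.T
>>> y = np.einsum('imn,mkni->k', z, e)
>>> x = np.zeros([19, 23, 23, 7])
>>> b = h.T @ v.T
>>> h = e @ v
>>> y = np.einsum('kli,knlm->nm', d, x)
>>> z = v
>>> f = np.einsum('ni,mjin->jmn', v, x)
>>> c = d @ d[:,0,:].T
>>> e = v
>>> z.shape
(7, 23)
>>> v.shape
(7, 23)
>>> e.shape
(7, 23)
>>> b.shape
(7, 19, 7)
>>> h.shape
(19, 2, 7, 23)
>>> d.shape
(19, 23, 2)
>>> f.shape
(23, 19, 7)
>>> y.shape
(23, 7)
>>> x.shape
(19, 23, 23, 7)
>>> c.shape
(19, 23, 19)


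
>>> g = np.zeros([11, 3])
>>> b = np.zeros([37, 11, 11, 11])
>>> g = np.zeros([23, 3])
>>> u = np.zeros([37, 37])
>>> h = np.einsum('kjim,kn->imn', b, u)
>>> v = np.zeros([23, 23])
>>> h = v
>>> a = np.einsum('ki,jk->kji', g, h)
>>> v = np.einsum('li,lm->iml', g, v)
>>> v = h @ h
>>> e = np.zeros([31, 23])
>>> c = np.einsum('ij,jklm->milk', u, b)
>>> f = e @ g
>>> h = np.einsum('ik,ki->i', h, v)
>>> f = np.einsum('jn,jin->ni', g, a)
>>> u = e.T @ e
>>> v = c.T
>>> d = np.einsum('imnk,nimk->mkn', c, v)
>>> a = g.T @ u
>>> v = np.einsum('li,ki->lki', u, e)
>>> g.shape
(23, 3)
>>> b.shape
(37, 11, 11, 11)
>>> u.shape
(23, 23)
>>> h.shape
(23,)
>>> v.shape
(23, 31, 23)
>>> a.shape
(3, 23)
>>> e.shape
(31, 23)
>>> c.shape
(11, 37, 11, 11)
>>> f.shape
(3, 23)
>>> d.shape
(37, 11, 11)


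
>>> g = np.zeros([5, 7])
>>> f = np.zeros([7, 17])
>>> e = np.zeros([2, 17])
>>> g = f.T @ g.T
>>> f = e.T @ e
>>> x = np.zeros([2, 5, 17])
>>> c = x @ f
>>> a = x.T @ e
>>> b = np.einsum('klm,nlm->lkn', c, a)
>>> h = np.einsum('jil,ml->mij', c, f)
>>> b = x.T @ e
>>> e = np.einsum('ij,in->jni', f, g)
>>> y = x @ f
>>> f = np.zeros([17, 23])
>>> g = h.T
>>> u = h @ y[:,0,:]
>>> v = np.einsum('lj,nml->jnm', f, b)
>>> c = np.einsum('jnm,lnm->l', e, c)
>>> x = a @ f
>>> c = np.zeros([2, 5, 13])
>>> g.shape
(2, 5, 17)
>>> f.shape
(17, 23)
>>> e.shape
(17, 5, 17)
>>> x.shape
(17, 5, 23)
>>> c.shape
(2, 5, 13)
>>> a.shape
(17, 5, 17)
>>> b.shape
(17, 5, 17)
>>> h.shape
(17, 5, 2)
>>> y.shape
(2, 5, 17)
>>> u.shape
(17, 5, 17)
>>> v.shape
(23, 17, 5)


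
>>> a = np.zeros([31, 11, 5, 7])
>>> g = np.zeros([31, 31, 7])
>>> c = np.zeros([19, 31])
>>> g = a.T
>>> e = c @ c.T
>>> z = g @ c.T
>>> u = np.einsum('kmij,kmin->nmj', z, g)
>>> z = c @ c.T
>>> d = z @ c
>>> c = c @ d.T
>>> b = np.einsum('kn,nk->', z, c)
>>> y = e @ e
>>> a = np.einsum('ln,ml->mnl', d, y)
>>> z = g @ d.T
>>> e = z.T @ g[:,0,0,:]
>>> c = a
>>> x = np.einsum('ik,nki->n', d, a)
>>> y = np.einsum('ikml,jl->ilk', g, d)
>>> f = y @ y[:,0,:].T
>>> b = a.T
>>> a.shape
(19, 31, 19)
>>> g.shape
(7, 5, 11, 31)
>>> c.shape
(19, 31, 19)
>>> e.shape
(19, 11, 5, 31)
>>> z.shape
(7, 5, 11, 19)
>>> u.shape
(31, 5, 19)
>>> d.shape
(19, 31)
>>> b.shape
(19, 31, 19)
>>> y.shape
(7, 31, 5)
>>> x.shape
(19,)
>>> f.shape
(7, 31, 7)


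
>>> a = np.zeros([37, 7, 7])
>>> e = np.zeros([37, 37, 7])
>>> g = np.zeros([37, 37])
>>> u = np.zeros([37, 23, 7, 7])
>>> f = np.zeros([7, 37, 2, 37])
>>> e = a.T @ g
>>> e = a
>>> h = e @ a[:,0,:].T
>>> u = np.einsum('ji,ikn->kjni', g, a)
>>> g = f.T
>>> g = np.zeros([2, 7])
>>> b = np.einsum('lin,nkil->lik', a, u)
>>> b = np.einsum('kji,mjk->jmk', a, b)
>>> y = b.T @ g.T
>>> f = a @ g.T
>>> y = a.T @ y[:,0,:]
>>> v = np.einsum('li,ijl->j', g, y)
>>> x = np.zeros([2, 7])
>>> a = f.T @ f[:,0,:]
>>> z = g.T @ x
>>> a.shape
(2, 7, 2)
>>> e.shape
(37, 7, 7)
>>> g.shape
(2, 7)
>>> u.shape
(7, 37, 7, 37)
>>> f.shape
(37, 7, 2)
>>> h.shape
(37, 7, 37)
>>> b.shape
(7, 37, 37)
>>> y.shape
(7, 7, 2)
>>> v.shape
(7,)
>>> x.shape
(2, 7)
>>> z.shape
(7, 7)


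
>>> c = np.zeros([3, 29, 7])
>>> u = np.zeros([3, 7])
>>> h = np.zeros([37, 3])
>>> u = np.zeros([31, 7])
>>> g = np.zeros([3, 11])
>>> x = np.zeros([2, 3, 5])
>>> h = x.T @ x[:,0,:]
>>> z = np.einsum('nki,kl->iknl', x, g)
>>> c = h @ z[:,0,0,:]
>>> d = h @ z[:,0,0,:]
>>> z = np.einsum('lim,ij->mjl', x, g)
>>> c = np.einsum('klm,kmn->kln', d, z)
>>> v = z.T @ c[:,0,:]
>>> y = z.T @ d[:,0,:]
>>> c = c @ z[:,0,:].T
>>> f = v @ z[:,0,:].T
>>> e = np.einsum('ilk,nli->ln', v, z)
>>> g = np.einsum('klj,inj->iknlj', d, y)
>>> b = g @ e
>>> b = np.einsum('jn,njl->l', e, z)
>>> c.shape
(5, 3, 5)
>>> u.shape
(31, 7)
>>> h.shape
(5, 3, 5)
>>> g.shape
(2, 5, 11, 3, 11)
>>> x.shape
(2, 3, 5)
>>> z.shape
(5, 11, 2)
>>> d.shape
(5, 3, 11)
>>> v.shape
(2, 11, 2)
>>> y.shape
(2, 11, 11)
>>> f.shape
(2, 11, 5)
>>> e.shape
(11, 5)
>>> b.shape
(2,)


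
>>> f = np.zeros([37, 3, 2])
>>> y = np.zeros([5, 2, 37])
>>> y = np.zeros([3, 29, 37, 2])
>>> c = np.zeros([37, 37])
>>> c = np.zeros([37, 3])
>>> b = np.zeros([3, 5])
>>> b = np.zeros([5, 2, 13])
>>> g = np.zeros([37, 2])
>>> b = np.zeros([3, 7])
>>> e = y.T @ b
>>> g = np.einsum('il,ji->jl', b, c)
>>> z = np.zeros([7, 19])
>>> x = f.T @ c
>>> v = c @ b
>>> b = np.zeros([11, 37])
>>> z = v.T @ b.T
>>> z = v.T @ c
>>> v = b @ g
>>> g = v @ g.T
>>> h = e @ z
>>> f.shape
(37, 3, 2)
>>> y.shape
(3, 29, 37, 2)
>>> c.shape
(37, 3)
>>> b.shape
(11, 37)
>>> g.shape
(11, 37)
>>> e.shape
(2, 37, 29, 7)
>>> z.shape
(7, 3)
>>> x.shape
(2, 3, 3)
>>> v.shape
(11, 7)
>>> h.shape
(2, 37, 29, 3)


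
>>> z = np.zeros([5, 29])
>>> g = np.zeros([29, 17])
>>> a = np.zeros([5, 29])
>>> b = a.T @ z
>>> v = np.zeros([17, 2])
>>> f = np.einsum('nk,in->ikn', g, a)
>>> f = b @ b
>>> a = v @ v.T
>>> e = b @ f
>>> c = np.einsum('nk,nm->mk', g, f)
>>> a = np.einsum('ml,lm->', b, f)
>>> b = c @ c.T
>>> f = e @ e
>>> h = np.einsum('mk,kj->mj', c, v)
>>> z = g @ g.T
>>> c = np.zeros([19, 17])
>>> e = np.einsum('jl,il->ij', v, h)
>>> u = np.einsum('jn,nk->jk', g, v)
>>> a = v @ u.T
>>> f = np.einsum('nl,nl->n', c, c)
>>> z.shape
(29, 29)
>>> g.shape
(29, 17)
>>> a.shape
(17, 29)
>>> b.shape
(29, 29)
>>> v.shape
(17, 2)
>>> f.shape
(19,)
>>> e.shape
(29, 17)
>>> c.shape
(19, 17)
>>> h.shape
(29, 2)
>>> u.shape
(29, 2)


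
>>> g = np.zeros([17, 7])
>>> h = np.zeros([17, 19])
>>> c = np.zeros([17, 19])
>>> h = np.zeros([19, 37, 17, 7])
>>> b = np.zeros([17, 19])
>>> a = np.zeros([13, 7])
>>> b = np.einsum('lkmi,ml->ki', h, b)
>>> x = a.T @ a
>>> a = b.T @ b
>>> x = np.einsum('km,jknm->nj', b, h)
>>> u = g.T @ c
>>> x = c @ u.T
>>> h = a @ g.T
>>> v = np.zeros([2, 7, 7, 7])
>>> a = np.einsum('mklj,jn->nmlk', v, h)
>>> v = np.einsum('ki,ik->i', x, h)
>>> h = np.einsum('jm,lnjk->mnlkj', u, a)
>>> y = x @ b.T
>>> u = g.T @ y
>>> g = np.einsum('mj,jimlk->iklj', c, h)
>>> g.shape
(2, 7, 7, 19)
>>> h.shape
(19, 2, 17, 7, 7)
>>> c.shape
(17, 19)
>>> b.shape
(37, 7)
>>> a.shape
(17, 2, 7, 7)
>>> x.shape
(17, 7)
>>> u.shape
(7, 37)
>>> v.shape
(7,)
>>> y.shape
(17, 37)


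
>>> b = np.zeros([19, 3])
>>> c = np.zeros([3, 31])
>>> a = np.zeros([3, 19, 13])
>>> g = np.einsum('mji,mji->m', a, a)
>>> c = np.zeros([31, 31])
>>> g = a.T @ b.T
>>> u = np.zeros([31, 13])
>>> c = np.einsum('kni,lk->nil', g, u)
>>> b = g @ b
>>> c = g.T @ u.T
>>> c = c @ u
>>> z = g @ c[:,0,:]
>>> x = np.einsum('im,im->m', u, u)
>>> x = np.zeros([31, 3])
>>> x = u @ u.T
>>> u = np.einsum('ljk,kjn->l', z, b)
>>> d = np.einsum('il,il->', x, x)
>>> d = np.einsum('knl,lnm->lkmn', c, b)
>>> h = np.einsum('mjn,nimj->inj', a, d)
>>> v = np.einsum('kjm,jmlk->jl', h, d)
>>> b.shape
(13, 19, 3)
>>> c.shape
(19, 19, 13)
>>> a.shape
(3, 19, 13)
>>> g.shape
(13, 19, 19)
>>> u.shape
(13,)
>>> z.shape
(13, 19, 13)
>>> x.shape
(31, 31)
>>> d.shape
(13, 19, 3, 19)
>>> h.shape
(19, 13, 19)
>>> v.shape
(13, 3)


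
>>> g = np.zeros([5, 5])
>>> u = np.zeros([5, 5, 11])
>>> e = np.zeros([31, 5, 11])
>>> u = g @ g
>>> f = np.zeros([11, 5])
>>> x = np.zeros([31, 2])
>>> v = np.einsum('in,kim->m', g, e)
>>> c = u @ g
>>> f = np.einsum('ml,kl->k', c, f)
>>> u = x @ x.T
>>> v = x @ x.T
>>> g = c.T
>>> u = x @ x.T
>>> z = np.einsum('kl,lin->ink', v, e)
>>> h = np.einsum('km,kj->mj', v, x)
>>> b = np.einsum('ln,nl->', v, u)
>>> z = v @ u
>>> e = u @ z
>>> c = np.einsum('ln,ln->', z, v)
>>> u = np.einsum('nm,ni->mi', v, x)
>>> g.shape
(5, 5)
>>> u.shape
(31, 2)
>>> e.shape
(31, 31)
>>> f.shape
(11,)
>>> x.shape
(31, 2)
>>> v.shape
(31, 31)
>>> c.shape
()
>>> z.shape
(31, 31)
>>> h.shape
(31, 2)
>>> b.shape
()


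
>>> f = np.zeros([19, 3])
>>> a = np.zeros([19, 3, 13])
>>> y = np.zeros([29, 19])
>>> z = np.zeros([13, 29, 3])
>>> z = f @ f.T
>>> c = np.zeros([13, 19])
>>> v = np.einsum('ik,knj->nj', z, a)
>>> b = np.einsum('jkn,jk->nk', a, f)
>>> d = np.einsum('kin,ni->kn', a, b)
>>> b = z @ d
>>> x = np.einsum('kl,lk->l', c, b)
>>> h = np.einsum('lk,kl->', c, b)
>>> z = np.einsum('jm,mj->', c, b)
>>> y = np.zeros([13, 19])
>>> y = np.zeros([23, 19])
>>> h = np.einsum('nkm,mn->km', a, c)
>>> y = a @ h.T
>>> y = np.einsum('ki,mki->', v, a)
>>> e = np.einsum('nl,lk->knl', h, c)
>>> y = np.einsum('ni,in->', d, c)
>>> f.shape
(19, 3)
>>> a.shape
(19, 3, 13)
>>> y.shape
()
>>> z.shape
()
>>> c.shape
(13, 19)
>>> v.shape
(3, 13)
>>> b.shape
(19, 13)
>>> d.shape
(19, 13)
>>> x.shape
(19,)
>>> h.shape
(3, 13)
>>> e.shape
(19, 3, 13)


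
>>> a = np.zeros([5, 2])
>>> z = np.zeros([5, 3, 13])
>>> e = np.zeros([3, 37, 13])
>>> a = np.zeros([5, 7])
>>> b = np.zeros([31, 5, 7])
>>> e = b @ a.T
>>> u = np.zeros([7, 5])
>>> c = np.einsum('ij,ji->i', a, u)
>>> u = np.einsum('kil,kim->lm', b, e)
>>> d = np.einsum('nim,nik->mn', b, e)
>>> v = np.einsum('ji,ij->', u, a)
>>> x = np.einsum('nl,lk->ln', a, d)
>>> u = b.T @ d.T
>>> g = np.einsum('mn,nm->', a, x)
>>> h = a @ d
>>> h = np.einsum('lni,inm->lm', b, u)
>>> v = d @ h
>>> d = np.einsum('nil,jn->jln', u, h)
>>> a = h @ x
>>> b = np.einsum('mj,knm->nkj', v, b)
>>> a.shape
(31, 5)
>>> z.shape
(5, 3, 13)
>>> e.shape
(31, 5, 5)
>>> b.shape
(5, 31, 7)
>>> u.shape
(7, 5, 7)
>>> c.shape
(5,)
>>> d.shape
(31, 7, 7)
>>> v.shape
(7, 7)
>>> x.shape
(7, 5)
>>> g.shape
()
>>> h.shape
(31, 7)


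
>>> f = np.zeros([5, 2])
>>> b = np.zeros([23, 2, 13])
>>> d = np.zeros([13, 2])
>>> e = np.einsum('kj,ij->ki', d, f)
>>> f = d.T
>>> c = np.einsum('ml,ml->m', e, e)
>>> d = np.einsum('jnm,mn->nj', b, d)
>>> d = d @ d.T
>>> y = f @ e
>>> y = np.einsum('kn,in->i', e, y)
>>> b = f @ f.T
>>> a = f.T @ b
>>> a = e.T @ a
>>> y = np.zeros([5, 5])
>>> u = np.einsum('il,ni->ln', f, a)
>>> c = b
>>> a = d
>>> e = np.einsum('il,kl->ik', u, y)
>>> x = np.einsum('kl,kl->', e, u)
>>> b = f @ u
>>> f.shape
(2, 13)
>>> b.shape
(2, 5)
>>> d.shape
(2, 2)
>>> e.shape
(13, 5)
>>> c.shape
(2, 2)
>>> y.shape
(5, 5)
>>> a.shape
(2, 2)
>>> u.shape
(13, 5)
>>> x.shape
()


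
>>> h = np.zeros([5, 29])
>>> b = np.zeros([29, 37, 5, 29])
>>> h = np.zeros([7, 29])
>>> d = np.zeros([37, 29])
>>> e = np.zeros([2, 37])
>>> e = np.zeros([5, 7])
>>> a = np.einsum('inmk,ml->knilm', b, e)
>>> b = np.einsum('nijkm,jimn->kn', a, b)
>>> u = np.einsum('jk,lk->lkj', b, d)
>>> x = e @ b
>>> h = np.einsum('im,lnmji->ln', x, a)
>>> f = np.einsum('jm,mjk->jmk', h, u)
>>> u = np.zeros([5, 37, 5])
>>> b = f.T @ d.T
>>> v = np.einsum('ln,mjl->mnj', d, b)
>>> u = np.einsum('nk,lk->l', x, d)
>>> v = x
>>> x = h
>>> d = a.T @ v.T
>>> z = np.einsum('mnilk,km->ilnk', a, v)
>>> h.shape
(29, 37)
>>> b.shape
(7, 37, 37)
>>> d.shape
(5, 7, 29, 37, 5)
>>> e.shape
(5, 7)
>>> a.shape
(29, 37, 29, 7, 5)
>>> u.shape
(37,)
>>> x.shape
(29, 37)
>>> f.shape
(29, 37, 7)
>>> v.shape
(5, 29)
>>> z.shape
(29, 7, 37, 5)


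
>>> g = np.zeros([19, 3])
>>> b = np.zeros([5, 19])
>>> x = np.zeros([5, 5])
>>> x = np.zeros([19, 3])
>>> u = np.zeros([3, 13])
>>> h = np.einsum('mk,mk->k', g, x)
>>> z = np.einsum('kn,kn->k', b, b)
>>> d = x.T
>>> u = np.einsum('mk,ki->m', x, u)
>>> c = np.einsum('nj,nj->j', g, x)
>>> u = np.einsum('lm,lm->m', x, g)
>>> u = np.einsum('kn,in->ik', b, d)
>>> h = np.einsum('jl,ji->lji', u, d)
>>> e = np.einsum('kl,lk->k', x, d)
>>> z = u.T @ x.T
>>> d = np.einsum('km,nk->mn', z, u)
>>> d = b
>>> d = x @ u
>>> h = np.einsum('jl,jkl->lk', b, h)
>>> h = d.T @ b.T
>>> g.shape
(19, 3)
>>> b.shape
(5, 19)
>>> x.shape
(19, 3)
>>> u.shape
(3, 5)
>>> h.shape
(5, 5)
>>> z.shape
(5, 19)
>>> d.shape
(19, 5)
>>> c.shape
(3,)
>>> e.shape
(19,)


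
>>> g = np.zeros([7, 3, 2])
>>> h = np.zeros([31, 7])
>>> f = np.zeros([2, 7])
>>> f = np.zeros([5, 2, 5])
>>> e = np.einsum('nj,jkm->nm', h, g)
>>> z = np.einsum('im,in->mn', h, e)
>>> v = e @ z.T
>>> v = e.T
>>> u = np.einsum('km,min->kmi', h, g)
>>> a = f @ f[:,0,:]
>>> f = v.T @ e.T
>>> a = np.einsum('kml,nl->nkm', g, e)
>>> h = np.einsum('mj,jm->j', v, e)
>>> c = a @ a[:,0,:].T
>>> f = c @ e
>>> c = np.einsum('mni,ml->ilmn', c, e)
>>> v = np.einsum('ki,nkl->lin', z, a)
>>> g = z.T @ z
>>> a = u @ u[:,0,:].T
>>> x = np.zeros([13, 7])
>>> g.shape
(2, 2)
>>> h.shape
(31,)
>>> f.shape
(31, 7, 2)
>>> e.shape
(31, 2)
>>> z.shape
(7, 2)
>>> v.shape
(3, 2, 31)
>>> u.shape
(31, 7, 3)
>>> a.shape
(31, 7, 31)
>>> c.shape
(31, 2, 31, 7)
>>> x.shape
(13, 7)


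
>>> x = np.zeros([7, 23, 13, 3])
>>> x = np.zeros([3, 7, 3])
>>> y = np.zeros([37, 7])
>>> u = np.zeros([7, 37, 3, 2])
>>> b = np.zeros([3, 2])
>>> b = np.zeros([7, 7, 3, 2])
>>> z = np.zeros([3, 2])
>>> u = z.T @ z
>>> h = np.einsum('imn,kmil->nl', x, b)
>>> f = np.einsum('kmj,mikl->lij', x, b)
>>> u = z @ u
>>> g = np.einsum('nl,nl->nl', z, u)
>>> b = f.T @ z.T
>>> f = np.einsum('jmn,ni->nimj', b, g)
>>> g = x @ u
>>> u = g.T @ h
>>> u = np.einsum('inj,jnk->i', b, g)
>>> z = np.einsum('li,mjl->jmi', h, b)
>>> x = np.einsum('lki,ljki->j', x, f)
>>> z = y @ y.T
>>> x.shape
(2,)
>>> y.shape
(37, 7)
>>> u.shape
(3,)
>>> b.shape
(3, 7, 3)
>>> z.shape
(37, 37)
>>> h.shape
(3, 2)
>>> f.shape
(3, 2, 7, 3)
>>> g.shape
(3, 7, 2)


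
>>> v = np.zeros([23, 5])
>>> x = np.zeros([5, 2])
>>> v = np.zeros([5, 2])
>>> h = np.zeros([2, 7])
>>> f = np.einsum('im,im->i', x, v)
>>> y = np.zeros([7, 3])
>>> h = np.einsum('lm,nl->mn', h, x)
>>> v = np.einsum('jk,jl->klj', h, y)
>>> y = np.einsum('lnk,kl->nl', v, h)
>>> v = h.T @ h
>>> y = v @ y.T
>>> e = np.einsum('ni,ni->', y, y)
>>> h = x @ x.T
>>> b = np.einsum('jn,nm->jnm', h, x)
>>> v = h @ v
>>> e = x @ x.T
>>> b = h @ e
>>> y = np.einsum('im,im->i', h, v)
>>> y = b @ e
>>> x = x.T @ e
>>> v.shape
(5, 5)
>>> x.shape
(2, 5)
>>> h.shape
(5, 5)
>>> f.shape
(5,)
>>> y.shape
(5, 5)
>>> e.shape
(5, 5)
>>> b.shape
(5, 5)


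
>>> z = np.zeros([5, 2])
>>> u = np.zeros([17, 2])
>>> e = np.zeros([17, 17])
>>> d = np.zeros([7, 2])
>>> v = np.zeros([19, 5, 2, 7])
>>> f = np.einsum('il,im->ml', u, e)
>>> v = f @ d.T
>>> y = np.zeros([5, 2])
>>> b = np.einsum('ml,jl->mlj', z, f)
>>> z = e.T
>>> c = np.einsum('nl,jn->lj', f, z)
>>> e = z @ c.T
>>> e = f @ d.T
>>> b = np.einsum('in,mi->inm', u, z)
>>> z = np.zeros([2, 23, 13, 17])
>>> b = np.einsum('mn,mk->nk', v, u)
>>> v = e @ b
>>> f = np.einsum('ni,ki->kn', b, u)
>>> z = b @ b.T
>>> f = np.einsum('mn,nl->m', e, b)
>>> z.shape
(7, 7)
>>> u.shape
(17, 2)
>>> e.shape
(17, 7)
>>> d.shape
(7, 2)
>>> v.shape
(17, 2)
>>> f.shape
(17,)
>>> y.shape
(5, 2)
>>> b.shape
(7, 2)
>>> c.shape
(2, 17)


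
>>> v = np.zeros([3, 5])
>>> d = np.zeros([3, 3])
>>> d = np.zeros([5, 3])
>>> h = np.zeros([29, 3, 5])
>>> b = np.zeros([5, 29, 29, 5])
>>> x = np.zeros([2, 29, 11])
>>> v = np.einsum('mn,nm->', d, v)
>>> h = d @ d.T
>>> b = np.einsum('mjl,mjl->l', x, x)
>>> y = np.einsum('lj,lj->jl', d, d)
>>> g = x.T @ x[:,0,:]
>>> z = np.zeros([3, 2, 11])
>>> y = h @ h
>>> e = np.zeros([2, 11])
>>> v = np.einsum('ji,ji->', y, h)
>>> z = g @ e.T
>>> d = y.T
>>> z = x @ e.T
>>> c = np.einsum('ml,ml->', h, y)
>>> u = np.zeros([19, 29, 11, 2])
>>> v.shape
()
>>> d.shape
(5, 5)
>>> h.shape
(5, 5)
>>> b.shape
(11,)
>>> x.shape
(2, 29, 11)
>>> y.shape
(5, 5)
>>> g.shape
(11, 29, 11)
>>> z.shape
(2, 29, 2)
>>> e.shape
(2, 11)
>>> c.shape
()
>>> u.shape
(19, 29, 11, 2)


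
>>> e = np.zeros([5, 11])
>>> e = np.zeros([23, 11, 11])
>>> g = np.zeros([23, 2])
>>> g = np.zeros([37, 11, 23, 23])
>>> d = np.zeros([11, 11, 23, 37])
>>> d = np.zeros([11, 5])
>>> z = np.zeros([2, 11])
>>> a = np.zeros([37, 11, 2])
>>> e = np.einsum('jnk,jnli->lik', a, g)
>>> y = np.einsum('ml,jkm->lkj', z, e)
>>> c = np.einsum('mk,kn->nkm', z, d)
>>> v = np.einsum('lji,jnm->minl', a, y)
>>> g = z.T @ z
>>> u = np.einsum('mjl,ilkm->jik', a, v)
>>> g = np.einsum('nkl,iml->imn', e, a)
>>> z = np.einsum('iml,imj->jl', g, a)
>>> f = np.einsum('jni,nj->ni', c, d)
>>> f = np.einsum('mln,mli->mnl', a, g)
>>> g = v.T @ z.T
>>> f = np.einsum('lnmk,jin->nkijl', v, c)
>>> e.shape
(23, 23, 2)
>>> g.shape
(37, 23, 2, 2)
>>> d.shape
(11, 5)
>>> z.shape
(2, 23)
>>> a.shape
(37, 11, 2)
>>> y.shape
(11, 23, 23)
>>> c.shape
(5, 11, 2)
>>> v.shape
(23, 2, 23, 37)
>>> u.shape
(11, 23, 23)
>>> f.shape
(2, 37, 11, 5, 23)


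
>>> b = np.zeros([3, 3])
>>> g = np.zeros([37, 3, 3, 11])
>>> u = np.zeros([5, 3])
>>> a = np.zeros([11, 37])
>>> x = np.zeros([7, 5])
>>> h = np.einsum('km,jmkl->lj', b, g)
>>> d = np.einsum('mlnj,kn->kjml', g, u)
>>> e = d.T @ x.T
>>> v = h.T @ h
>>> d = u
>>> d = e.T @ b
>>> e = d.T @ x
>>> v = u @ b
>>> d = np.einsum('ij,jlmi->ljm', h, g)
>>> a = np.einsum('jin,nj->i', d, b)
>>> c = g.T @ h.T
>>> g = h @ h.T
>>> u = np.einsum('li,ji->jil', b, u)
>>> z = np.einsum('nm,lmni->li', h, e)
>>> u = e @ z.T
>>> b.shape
(3, 3)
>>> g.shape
(11, 11)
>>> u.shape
(3, 37, 11, 3)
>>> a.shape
(37,)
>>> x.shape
(7, 5)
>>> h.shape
(11, 37)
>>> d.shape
(3, 37, 3)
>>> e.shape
(3, 37, 11, 5)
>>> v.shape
(5, 3)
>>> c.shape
(11, 3, 3, 11)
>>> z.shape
(3, 5)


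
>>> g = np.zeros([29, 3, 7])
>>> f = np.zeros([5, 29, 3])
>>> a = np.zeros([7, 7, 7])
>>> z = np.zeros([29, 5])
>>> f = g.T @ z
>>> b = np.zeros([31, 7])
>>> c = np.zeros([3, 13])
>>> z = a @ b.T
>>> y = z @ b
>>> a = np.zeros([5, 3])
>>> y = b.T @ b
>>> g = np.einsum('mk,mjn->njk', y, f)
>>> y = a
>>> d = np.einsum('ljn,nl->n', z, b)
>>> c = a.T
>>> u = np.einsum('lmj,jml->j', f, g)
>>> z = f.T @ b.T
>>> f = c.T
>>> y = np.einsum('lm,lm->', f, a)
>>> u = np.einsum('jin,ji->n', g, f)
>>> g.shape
(5, 3, 7)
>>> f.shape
(5, 3)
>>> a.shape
(5, 3)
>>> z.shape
(5, 3, 31)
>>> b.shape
(31, 7)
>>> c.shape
(3, 5)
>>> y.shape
()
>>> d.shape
(31,)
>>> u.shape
(7,)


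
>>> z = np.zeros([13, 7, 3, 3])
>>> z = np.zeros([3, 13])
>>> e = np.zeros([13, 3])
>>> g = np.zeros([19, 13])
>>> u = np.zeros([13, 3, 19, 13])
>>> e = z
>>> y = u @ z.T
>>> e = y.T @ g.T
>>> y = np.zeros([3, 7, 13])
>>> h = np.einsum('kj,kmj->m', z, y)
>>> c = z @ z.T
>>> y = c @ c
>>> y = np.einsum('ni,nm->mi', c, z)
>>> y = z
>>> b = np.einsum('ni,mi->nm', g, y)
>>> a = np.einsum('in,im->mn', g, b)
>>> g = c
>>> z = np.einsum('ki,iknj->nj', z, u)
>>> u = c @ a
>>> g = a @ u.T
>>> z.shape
(19, 13)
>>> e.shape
(3, 19, 3, 19)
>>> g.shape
(3, 3)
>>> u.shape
(3, 13)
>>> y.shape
(3, 13)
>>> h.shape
(7,)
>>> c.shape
(3, 3)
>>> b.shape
(19, 3)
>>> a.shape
(3, 13)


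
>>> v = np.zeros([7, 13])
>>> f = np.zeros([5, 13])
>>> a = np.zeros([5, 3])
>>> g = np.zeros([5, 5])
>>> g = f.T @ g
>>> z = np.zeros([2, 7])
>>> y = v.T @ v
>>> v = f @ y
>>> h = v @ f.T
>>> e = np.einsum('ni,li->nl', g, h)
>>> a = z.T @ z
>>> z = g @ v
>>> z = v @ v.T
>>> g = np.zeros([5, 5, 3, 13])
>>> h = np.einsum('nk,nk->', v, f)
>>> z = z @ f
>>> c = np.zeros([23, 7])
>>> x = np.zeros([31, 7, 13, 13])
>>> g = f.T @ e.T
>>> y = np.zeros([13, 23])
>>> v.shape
(5, 13)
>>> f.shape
(5, 13)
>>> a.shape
(7, 7)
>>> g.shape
(13, 13)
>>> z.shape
(5, 13)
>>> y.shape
(13, 23)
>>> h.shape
()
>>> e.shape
(13, 5)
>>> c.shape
(23, 7)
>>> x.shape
(31, 7, 13, 13)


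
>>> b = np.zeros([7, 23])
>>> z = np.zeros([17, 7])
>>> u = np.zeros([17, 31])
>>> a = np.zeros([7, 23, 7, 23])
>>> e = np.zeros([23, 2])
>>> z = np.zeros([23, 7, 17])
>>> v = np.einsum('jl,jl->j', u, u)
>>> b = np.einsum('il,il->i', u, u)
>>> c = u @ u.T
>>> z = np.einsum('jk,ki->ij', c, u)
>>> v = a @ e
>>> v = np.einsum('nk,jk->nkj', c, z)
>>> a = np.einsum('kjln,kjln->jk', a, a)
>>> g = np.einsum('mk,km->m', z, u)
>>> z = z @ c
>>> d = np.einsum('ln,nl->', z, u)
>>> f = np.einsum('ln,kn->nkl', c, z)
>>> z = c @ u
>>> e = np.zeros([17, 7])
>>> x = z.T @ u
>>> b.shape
(17,)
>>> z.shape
(17, 31)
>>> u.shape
(17, 31)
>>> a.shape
(23, 7)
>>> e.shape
(17, 7)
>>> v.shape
(17, 17, 31)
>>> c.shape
(17, 17)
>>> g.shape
(31,)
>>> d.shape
()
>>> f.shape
(17, 31, 17)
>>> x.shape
(31, 31)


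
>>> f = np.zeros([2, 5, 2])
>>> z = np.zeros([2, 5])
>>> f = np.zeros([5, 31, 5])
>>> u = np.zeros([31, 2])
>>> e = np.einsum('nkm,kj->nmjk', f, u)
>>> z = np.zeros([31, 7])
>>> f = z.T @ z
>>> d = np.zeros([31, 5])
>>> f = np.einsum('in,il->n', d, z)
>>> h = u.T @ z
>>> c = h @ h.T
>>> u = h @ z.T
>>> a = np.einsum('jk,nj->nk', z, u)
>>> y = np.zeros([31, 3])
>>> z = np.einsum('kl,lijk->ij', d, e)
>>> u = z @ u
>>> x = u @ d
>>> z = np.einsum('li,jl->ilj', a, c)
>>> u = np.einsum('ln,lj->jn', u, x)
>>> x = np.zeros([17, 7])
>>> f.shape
(5,)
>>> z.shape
(7, 2, 2)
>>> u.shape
(5, 31)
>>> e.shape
(5, 5, 2, 31)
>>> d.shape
(31, 5)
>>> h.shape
(2, 7)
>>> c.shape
(2, 2)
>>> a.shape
(2, 7)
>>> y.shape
(31, 3)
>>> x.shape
(17, 7)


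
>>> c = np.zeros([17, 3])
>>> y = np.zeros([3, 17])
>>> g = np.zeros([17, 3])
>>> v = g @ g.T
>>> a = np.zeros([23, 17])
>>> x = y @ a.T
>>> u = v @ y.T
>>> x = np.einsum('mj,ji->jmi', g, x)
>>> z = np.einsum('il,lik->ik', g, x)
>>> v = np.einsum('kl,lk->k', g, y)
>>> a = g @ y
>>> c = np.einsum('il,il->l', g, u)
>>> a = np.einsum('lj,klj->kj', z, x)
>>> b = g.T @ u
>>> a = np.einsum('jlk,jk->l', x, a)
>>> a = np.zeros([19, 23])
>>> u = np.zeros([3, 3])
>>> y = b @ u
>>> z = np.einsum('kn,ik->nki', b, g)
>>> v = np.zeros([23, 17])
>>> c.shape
(3,)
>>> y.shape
(3, 3)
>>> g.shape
(17, 3)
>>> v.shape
(23, 17)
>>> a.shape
(19, 23)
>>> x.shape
(3, 17, 23)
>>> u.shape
(3, 3)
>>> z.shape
(3, 3, 17)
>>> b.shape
(3, 3)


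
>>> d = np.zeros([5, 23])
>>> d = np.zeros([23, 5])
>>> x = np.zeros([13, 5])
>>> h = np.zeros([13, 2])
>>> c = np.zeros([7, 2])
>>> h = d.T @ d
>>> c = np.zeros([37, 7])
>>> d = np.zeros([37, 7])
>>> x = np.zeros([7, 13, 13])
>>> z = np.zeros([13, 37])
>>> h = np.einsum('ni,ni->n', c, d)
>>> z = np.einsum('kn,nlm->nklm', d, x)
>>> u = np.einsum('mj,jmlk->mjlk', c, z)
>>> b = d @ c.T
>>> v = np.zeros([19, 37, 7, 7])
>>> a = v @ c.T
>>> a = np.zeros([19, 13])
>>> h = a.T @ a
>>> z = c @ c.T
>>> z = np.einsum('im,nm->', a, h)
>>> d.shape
(37, 7)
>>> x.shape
(7, 13, 13)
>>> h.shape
(13, 13)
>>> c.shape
(37, 7)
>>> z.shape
()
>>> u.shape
(37, 7, 13, 13)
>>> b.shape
(37, 37)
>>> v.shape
(19, 37, 7, 7)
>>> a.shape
(19, 13)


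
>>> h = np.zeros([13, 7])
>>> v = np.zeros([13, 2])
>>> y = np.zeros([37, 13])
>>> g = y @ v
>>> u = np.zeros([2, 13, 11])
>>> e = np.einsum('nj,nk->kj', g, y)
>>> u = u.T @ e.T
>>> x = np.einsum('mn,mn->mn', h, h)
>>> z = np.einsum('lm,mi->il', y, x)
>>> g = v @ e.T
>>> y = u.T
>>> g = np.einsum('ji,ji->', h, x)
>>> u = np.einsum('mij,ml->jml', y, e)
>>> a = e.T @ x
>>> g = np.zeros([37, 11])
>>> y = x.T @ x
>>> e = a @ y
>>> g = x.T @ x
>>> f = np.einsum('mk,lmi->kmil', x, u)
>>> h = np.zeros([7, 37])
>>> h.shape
(7, 37)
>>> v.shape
(13, 2)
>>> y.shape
(7, 7)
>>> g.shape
(7, 7)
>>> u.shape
(11, 13, 2)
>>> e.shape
(2, 7)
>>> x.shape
(13, 7)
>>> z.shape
(7, 37)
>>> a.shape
(2, 7)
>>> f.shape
(7, 13, 2, 11)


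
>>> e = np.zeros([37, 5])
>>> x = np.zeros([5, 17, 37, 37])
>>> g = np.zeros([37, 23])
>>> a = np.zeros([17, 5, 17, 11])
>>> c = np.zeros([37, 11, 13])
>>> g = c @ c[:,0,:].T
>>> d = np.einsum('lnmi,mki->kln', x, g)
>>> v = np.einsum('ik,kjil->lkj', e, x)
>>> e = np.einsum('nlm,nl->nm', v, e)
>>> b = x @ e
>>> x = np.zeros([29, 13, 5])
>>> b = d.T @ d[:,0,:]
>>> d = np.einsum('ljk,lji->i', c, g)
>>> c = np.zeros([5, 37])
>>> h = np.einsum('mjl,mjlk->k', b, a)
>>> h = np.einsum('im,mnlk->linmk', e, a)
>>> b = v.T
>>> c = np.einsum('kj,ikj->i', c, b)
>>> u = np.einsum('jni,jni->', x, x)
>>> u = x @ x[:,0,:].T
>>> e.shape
(37, 17)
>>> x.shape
(29, 13, 5)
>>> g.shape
(37, 11, 37)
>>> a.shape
(17, 5, 17, 11)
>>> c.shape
(17,)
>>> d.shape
(37,)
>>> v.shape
(37, 5, 17)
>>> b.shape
(17, 5, 37)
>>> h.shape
(17, 37, 5, 17, 11)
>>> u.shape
(29, 13, 29)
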